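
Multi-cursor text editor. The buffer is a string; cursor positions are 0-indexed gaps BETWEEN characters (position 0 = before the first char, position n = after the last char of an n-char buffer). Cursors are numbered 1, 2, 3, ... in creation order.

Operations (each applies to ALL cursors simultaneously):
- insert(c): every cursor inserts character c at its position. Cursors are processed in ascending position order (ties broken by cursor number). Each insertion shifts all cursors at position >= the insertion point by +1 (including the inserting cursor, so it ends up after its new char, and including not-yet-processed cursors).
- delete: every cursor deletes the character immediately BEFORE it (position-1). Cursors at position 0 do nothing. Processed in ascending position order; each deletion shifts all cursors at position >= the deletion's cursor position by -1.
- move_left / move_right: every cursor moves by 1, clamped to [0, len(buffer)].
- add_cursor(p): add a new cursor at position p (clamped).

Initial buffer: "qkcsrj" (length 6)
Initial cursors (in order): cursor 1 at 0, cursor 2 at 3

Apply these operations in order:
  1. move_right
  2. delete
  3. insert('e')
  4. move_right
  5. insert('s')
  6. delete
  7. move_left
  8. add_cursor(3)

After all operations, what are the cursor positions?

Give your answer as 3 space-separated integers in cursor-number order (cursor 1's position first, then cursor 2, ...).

Answer: 1 4 3

Derivation:
After op 1 (move_right): buffer="qkcsrj" (len 6), cursors c1@1 c2@4, authorship ......
After op 2 (delete): buffer="kcrj" (len 4), cursors c1@0 c2@2, authorship ....
After op 3 (insert('e')): buffer="ekcerj" (len 6), cursors c1@1 c2@4, authorship 1..2..
After op 4 (move_right): buffer="ekcerj" (len 6), cursors c1@2 c2@5, authorship 1..2..
After op 5 (insert('s')): buffer="ekscersj" (len 8), cursors c1@3 c2@7, authorship 1.1.2.2.
After op 6 (delete): buffer="ekcerj" (len 6), cursors c1@2 c2@5, authorship 1..2..
After op 7 (move_left): buffer="ekcerj" (len 6), cursors c1@1 c2@4, authorship 1..2..
After op 8 (add_cursor(3)): buffer="ekcerj" (len 6), cursors c1@1 c3@3 c2@4, authorship 1..2..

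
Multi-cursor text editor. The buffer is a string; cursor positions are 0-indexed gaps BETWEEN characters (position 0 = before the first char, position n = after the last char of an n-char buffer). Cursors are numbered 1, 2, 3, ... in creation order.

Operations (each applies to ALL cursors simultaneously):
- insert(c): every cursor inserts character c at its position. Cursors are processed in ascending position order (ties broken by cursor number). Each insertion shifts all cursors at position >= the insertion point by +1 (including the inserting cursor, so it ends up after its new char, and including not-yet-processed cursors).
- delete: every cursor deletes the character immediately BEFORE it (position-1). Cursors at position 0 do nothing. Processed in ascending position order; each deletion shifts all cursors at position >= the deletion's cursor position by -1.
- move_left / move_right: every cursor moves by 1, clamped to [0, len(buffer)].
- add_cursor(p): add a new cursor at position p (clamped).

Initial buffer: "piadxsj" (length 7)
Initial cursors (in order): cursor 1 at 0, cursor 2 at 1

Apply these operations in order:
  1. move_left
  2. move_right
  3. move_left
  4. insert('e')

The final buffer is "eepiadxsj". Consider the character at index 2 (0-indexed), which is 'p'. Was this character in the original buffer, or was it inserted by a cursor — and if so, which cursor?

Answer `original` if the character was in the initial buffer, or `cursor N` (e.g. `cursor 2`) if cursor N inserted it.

After op 1 (move_left): buffer="piadxsj" (len 7), cursors c1@0 c2@0, authorship .......
After op 2 (move_right): buffer="piadxsj" (len 7), cursors c1@1 c2@1, authorship .......
After op 3 (move_left): buffer="piadxsj" (len 7), cursors c1@0 c2@0, authorship .......
After op 4 (insert('e')): buffer="eepiadxsj" (len 9), cursors c1@2 c2@2, authorship 12.......
Authorship (.=original, N=cursor N): 1 2 . . . . . . .
Index 2: author = original

Answer: original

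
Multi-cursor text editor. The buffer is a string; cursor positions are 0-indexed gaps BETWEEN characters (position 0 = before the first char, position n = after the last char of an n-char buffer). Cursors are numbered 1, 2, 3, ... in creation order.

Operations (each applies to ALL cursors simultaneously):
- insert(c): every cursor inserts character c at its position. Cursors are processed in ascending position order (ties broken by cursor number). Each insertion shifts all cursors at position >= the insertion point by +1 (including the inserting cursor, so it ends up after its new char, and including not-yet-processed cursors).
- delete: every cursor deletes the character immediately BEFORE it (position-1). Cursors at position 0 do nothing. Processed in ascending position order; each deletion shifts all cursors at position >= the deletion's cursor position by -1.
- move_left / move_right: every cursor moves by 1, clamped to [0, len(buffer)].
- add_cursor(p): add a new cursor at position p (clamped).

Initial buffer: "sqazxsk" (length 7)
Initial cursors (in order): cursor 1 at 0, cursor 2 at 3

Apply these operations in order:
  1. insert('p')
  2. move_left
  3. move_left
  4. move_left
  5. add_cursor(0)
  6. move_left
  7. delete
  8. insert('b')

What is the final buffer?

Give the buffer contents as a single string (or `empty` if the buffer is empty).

After op 1 (insert('p')): buffer="psqapzxsk" (len 9), cursors c1@1 c2@5, authorship 1...2....
After op 2 (move_left): buffer="psqapzxsk" (len 9), cursors c1@0 c2@4, authorship 1...2....
After op 3 (move_left): buffer="psqapzxsk" (len 9), cursors c1@0 c2@3, authorship 1...2....
After op 4 (move_left): buffer="psqapzxsk" (len 9), cursors c1@0 c2@2, authorship 1...2....
After op 5 (add_cursor(0)): buffer="psqapzxsk" (len 9), cursors c1@0 c3@0 c2@2, authorship 1...2....
After op 6 (move_left): buffer="psqapzxsk" (len 9), cursors c1@0 c3@0 c2@1, authorship 1...2....
After op 7 (delete): buffer="sqapzxsk" (len 8), cursors c1@0 c2@0 c3@0, authorship ...2....
After op 8 (insert('b')): buffer="bbbsqapzxsk" (len 11), cursors c1@3 c2@3 c3@3, authorship 123...2....

Answer: bbbsqapzxsk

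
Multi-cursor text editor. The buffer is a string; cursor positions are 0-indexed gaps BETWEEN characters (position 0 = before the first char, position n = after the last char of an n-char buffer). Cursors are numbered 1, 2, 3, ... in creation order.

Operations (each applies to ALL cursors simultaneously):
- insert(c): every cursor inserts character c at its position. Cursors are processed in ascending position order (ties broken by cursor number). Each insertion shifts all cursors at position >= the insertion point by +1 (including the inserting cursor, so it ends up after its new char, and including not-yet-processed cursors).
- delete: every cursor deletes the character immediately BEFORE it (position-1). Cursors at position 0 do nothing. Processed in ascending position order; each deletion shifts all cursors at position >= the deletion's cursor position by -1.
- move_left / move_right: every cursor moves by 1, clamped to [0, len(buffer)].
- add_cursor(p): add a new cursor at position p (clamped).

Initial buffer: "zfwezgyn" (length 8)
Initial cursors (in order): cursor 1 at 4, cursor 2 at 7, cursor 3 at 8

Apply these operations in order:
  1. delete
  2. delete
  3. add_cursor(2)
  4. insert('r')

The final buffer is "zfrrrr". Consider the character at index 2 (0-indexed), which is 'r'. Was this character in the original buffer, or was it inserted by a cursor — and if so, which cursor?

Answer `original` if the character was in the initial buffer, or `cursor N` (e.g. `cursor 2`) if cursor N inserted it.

Answer: cursor 1

Derivation:
After op 1 (delete): buffer="zfwzg" (len 5), cursors c1@3 c2@5 c3@5, authorship .....
After op 2 (delete): buffer="zf" (len 2), cursors c1@2 c2@2 c3@2, authorship ..
After op 3 (add_cursor(2)): buffer="zf" (len 2), cursors c1@2 c2@2 c3@2 c4@2, authorship ..
After op 4 (insert('r')): buffer="zfrrrr" (len 6), cursors c1@6 c2@6 c3@6 c4@6, authorship ..1234
Authorship (.=original, N=cursor N): . . 1 2 3 4
Index 2: author = 1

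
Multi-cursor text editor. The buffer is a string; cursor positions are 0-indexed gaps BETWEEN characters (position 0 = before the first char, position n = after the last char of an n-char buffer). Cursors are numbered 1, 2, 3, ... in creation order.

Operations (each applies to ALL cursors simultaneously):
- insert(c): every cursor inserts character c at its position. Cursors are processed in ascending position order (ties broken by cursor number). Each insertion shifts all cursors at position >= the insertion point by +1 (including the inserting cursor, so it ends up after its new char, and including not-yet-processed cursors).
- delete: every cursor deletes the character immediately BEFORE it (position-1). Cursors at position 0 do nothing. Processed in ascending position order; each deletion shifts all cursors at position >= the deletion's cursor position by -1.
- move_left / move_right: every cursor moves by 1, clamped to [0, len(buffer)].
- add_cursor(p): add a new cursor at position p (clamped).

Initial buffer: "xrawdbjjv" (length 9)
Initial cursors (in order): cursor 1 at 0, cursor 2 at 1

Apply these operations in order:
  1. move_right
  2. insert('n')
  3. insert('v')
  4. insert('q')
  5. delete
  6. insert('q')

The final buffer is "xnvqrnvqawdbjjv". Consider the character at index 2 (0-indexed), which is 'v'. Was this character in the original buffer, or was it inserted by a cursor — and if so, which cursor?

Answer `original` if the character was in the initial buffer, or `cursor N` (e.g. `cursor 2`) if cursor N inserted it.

After op 1 (move_right): buffer="xrawdbjjv" (len 9), cursors c1@1 c2@2, authorship .........
After op 2 (insert('n')): buffer="xnrnawdbjjv" (len 11), cursors c1@2 c2@4, authorship .1.2.......
After op 3 (insert('v')): buffer="xnvrnvawdbjjv" (len 13), cursors c1@3 c2@6, authorship .11.22.......
After op 4 (insert('q')): buffer="xnvqrnvqawdbjjv" (len 15), cursors c1@4 c2@8, authorship .111.222.......
After op 5 (delete): buffer="xnvrnvawdbjjv" (len 13), cursors c1@3 c2@6, authorship .11.22.......
After op 6 (insert('q')): buffer="xnvqrnvqawdbjjv" (len 15), cursors c1@4 c2@8, authorship .111.222.......
Authorship (.=original, N=cursor N): . 1 1 1 . 2 2 2 . . . . . . .
Index 2: author = 1

Answer: cursor 1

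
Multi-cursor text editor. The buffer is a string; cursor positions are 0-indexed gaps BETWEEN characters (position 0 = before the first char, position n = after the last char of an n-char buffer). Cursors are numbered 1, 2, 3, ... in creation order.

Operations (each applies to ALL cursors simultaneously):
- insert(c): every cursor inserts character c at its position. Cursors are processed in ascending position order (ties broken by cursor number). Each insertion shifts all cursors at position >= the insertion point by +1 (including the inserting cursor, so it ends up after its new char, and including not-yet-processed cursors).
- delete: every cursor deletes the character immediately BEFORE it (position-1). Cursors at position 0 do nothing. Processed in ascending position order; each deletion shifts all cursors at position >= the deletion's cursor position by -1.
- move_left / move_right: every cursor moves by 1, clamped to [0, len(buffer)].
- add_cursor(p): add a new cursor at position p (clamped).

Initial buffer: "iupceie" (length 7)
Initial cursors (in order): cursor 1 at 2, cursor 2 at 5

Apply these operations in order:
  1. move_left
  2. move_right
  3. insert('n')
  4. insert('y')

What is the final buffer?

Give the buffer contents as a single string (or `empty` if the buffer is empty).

After op 1 (move_left): buffer="iupceie" (len 7), cursors c1@1 c2@4, authorship .......
After op 2 (move_right): buffer="iupceie" (len 7), cursors c1@2 c2@5, authorship .......
After op 3 (insert('n')): buffer="iunpcenie" (len 9), cursors c1@3 c2@7, authorship ..1...2..
After op 4 (insert('y')): buffer="iunypcenyie" (len 11), cursors c1@4 c2@9, authorship ..11...22..

Answer: iunypcenyie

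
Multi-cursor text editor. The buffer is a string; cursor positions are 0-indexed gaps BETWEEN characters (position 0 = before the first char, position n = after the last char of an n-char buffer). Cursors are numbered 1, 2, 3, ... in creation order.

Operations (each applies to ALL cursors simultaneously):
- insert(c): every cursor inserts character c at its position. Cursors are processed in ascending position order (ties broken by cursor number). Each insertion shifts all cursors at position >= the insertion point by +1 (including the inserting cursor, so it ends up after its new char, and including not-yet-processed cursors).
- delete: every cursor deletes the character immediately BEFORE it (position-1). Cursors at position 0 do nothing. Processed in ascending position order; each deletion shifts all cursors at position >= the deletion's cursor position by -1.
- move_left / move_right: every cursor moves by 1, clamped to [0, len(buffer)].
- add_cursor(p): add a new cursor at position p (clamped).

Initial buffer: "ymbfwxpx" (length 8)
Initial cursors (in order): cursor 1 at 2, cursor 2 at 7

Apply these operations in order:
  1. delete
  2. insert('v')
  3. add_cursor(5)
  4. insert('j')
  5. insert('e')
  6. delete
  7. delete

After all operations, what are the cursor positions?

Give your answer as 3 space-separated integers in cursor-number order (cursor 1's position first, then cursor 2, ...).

After op 1 (delete): buffer="ybfwxx" (len 6), cursors c1@1 c2@5, authorship ......
After op 2 (insert('v')): buffer="yvbfwxvx" (len 8), cursors c1@2 c2@7, authorship .1....2.
After op 3 (add_cursor(5)): buffer="yvbfwxvx" (len 8), cursors c1@2 c3@5 c2@7, authorship .1....2.
After op 4 (insert('j')): buffer="yvjbfwjxvjx" (len 11), cursors c1@3 c3@7 c2@10, authorship .11...3.22.
After op 5 (insert('e')): buffer="yvjebfwjexvjex" (len 14), cursors c1@4 c3@9 c2@13, authorship .111...33.222.
After op 6 (delete): buffer="yvjbfwjxvjx" (len 11), cursors c1@3 c3@7 c2@10, authorship .11...3.22.
After op 7 (delete): buffer="yvbfwxvx" (len 8), cursors c1@2 c3@5 c2@7, authorship .1....2.

Answer: 2 7 5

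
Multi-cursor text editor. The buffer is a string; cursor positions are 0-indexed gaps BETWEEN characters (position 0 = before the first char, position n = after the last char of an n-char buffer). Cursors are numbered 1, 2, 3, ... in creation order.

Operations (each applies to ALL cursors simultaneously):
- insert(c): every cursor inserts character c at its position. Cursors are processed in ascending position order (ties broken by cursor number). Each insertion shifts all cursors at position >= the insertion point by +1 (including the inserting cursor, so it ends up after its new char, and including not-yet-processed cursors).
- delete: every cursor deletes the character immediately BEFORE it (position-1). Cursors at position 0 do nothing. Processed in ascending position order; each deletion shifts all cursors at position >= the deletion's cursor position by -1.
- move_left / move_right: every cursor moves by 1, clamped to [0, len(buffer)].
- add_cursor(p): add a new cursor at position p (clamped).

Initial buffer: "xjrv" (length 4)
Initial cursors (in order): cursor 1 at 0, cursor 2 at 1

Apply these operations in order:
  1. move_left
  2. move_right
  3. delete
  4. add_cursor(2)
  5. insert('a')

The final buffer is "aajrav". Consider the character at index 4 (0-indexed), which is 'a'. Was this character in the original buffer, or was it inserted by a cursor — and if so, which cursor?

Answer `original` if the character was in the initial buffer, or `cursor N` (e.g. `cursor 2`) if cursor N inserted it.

Answer: cursor 3

Derivation:
After op 1 (move_left): buffer="xjrv" (len 4), cursors c1@0 c2@0, authorship ....
After op 2 (move_right): buffer="xjrv" (len 4), cursors c1@1 c2@1, authorship ....
After op 3 (delete): buffer="jrv" (len 3), cursors c1@0 c2@0, authorship ...
After op 4 (add_cursor(2)): buffer="jrv" (len 3), cursors c1@0 c2@0 c3@2, authorship ...
After op 5 (insert('a')): buffer="aajrav" (len 6), cursors c1@2 c2@2 c3@5, authorship 12..3.
Authorship (.=original, N=cursor N): 1 2 . . 3 .
Index 4: author = 3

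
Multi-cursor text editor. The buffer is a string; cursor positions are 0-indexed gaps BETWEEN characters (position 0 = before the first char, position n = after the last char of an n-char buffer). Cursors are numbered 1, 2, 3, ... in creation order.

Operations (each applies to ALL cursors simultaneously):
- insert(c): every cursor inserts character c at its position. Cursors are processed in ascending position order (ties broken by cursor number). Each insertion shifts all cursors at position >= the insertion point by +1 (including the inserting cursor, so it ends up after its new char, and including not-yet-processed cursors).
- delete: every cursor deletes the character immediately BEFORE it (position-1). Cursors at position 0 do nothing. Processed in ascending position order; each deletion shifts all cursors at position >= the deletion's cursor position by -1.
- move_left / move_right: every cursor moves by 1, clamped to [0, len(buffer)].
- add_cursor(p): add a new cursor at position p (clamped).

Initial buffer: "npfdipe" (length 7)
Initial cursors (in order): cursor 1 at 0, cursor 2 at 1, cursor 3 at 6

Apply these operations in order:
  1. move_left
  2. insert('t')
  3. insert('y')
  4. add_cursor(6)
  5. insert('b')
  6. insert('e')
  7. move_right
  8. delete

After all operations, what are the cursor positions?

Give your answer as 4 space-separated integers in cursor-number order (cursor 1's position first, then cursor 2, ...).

Answer: 7 7 16 10

Derivation:
After op 1 (move_left): buffer="npfdipe" (len 7), cursors c1@0 c2@0 c3@5, authorship .......
After op 2 (insert('t')): buffer="ttnpfditpe" (len 10), cursors c1@2 c2@2 c3@8, authorship 12.....3..
After op 3 (insert('y')): buffer="ttyynpfditype" (len 13), cursors c1@4 c2@4 c3@11, authorship 1212.....33..
After op 4 (add_cursor(6)): buffer="ttyynpfditype" (len 13), cursors c1@4 c2@4 c4@6 c3@11, authorship 1212.....33..
After op 5 (insert('b')): buffer="ttyybbnpbfditybpe" (len 17), cursors c1@6 c2@6 c4@9 c3@15, authorship 121212..4...333..
After op 6 (insert('e')): buffer="ttyybbeenpbefditybepe" (len 21), cursors c1@8 c2@8 c4@12 c3@19, authorship 12121212..44...3333..
After op 7 (move_right): buffer="ttyybbeenpbefditybepe" (len 21), cursors c1@9 c2@9 c4@13 c3@20, authorship 12121212..44...3333..
After op 8 (delete): buffer="ttyybbepbeditybee" (len 17), cursors c1@7 c2@7 c4@10 c3@16, authorship 1212121.44..3333.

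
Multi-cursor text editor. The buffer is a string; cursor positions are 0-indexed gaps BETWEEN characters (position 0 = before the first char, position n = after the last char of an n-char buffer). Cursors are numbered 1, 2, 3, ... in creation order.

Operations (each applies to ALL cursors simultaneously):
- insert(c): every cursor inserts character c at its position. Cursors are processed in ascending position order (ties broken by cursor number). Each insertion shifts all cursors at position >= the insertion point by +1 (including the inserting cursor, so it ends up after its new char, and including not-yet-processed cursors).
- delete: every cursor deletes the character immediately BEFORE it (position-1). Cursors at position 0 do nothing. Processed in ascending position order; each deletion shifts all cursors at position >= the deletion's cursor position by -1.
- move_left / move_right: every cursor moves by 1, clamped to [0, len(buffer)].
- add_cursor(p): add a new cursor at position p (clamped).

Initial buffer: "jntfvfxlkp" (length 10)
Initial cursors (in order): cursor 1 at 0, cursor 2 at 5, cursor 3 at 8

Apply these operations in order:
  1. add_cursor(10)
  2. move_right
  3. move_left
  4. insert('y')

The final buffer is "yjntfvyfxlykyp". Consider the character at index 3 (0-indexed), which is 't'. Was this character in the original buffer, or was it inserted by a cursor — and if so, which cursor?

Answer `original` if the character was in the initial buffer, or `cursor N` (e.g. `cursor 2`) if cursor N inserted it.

After op 1 (add_cursor(10)): buffer="jntfvfxlkp" (len 10), cursors c1@0 c2@5 c3@8 c4@10, authorship ..........
After op 2 (move_right): buffer="jntfvfxlkp" (len 10), cursors c1@1 c2@6 c3@9 c4@10, authorship ..........
After op 3 (move_left): buffer="jntfvfxlkp" (len 10), cursors c1@0 c2@5 c3@8 c4@9, authorship ..........
After op 4 (insert('y')): buffer="yjntfvyfxlykyp" (len 14), cursors c1@1 c2@7 c3@11 c4@13, authorship 1.....2...3.4.
Authorship (.=original, N=cursor N): 1 . . . . . 2 . . . 3 . 4 .
Index 3: author = original

Answer: original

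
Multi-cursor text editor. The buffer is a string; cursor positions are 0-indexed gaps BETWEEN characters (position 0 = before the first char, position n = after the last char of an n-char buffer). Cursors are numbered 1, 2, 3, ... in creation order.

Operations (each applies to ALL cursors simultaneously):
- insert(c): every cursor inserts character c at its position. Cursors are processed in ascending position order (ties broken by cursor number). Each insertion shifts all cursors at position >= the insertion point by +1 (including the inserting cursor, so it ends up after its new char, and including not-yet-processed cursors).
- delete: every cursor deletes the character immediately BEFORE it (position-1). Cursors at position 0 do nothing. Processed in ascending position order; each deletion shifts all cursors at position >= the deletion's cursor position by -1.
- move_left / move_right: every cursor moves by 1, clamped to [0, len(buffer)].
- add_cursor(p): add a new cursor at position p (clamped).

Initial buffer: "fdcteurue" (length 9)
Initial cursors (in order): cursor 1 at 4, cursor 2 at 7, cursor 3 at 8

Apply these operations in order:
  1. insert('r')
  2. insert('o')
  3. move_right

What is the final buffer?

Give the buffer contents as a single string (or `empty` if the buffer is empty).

After op 1 (insert('r')): buffer="fdctreurrure" (len 12), cursors c1@5 c2@9 c3@11, authorship ....1...2.3.
After op 2 (insert('o')): buffer="fdctroeurrouroe" (len 15), cursors c1@6 c2@11 c3@14, authorship ....11...22.33.
After op 3 (move_right): buffer="fdctroeurrouroe" (len 15), cursors c1@7 c2@12 c3@15, authorship ....11...22.33.

Answer: fdctroeurrouroe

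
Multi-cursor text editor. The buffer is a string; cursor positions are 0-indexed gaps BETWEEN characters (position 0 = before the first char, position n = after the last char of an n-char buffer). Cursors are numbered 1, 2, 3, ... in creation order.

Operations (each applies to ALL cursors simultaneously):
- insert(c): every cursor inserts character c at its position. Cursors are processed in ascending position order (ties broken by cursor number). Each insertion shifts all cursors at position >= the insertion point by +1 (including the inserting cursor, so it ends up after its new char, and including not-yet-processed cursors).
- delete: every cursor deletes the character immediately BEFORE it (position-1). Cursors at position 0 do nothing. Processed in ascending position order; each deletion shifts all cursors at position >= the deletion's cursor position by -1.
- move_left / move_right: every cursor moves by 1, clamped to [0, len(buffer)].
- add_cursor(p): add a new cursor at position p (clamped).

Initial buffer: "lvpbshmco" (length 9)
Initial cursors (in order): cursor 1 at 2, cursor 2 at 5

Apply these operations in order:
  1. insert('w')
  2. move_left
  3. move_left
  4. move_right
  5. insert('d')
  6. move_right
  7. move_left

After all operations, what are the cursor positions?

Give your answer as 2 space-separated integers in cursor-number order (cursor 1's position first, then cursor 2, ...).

Answer: 3 8

Derivation:
After op 1 (insert('w')): buffer="lvwpbswhmco" (len 11), cursors c1@3 c2@7, authorship ..1...2....
After op 2 (move_left): buffer="lvwpbswhmco" (len 11), cursors c1@2 c2@6, authorship ..1...2....
After op 3 (move_left): buffer="lvwpbswhmco" (len 11), cursors c1@1 c2@5, authorship ..1...2....
After op 4 (move_right): buffer="lvwpbswhmco" (len 11), cursors c1@2 c2@6, authorship ..1...2....
After op 5 (insert('d')): buffer="lvdwpbsdwhmco" (len 13), cursors c1@3 c2@8, authorship ..11...22....
After op 6 (move_right): buffer="lvdwpbsdwhmco" (len 13), cursors c1@4 c2@9, authorship ..11...22....
After op 7 (move_left): buffer="lvdwpbsdwhmco" (len 13), cursors c1@3 c2@8, authorship ..11...22....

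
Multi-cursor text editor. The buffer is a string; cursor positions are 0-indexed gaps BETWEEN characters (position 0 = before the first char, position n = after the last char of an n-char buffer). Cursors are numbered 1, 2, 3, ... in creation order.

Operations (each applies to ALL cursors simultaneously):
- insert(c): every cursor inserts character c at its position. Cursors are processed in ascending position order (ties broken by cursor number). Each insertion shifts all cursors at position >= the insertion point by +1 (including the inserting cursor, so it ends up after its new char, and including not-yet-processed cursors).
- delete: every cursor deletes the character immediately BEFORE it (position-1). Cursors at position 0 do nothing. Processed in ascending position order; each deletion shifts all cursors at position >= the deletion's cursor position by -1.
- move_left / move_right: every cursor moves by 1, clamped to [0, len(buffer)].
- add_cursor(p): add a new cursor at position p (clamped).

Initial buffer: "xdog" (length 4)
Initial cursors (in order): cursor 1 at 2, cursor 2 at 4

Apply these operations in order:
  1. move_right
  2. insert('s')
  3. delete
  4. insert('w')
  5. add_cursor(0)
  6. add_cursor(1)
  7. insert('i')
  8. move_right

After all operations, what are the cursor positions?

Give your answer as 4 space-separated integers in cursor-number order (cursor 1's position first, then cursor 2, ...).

After op 1 (move_right): buffer="xdog" (len 4), cursors c1@3 c2@4, authorship ....
After op 2 (insert('s')): buffer="xdosgs" (len 6), cursors c1@4 c2@6, authorship ...1.2
After op 3 (delete): buffer="xdog" (len 4), cursors c1@3 c2@4, authorship ....
After op 4 (insert('w')): buffer="xdowgw" (len 6), cursors c1@4 c2@6, authorship ...1.2
After op 5 (add_cursor(0)): buffer="xdowgw" (len 6), cursors c3@0 c1@4 c2@6, authorship ...1.2
After op 6 (add_cursor(1)): buffer="xdowgw" (len 6), cursors c3@0 c4@1 c1@4 c2@6, authorship ...1.2
After op 7 (insert('i')): buffer="ixidowigwi" (len 10), cursors c3@1 c4@3 c1@7 c2@10, authorship 3.4..11.22
After op 8 (move_right): buffer="ixidowigwi" (len 10), cursors c3@2 c4@4 c1@8 c2@10, authorship 3.4..11.22

Answer: 8 10 2 4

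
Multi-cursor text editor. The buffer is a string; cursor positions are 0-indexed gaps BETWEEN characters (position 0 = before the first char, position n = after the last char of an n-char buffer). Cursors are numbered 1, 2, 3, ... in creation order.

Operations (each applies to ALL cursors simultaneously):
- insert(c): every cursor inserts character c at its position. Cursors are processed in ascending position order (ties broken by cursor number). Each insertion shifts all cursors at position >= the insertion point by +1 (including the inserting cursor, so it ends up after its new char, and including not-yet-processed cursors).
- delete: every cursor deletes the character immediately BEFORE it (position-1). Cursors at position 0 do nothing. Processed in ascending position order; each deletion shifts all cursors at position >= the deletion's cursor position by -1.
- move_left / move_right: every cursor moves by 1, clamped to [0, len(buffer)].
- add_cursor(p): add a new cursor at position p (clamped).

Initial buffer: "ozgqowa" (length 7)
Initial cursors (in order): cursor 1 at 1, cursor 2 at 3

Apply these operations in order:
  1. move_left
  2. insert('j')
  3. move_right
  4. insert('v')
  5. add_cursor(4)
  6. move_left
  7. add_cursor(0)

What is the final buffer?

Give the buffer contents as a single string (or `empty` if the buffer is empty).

Answer: jovzjgvqowa

Derivation:
After op 1 (move_left): buffer="ozgqowa" (len 7), cursors c1@0 c2@2, authorship .......
After op 2 (insert('j')): buffer="jozjgqowa" (len 9), cursors c1@1 c2@4, authorship 1..2.....
After op 3 (move_right): buffer="jozjgqowa" (len 9), cursors c1@2 c2@5, authorship 1..2.....
After op 4 (insert('v')): buffer="jovzjgvqowa" (len 11), cursors c1@3 c2@7, authorship 1.1.2.2....
After op 5 (add_cursor(4)): buffer="jovzjgvqowa" (len 11), cursors c1@3 c3@4 c2@7, authorship 1.1.2.2....
After op 6 (move_left): buffer="jovzjgvqowa" (len 11), cursors c1@2 c3@3 c2@6, authorship 1.1.2.2....
After op 7 (add_cursor(0)): buffer="jovzjgvqowa" (len 11), cursors c4@0 c1@2 c3@3 c2@6, authorship 1.1.2.2....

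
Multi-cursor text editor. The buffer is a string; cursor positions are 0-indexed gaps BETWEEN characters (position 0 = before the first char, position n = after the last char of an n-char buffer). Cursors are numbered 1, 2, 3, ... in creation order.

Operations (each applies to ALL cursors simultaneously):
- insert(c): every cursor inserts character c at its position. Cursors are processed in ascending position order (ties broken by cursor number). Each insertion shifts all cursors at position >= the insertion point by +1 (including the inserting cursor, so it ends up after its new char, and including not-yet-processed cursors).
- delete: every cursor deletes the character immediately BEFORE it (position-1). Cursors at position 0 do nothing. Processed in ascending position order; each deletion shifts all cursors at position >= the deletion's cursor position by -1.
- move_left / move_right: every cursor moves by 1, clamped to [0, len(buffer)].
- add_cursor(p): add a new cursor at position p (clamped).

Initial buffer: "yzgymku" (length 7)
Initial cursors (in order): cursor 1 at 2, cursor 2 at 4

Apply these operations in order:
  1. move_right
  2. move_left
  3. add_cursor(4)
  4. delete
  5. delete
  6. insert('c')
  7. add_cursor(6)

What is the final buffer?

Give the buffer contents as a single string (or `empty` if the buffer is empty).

After op 1 (move_right): buffer="yzgymku" (len 7), cursors c1@3 c2@5, authorship .......
After op 2 (move_left): buffer="yzgymku" (len 7), cursors c1@2 c2@4, authorship .......
After op 3 (add_cursor(4)): buffer="yzgymku" (len 7), cursors c1@2 c2@4 c3@4, authorship .......
After op 4 (delete): buffer="ymku" (len 4), cursors c1@1 c2@1 c3@1, authorship ....
After op 5 (delete): buffer="mku" (len 3), cursors c1@0 c2@0 c3@0, authorship ...
After op 6 (insert('c')): buffer="cccmku" (len 6), cursors c1@3 c2@3 c3@3, authorship 123...
After op 7 (add_cursor(6)): buffer="cccmku" (len 6), cursors c1@3 c2@3 c3@3 c4@6, authorship 123...

Answer: cccmku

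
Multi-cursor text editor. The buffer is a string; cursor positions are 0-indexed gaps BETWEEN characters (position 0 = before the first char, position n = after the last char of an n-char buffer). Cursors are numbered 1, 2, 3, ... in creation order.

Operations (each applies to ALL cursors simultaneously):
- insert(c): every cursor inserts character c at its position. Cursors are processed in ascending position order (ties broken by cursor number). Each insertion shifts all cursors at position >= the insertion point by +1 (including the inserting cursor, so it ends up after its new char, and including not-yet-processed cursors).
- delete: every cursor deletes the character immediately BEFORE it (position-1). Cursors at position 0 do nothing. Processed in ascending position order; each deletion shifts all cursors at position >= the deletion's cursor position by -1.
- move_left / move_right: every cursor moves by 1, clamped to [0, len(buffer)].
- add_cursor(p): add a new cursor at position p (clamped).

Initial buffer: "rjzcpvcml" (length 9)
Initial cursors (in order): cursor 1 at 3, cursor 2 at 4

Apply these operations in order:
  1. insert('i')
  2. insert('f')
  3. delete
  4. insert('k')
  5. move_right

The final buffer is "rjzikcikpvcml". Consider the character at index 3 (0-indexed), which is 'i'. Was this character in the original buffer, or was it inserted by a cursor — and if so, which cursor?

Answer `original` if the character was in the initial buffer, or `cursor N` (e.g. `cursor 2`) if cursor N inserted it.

After op 1 (insert('i')): buffer="rjzicipvcml" (len 11), cursors c1@4 c2@6, authorship ...1.2.....
After op 2 (insert('f')): buffer="rjzifcifpvcml" (len 13), cursors c1@5 c2@8, authorship ...11.22.....
After op 3 (delete): buffer="rjzicipvcml" (len 11), cursors c1@4 c2@6, authorship ...1.2.....
After op 4 (insert('k')): buffer="rjzikcikpvcml" (len 13), cursors c1@5 c2@8, authorship ...11.22.....
After op 5 (move_right): buffer="rjzikcikpvcml" (len 13), cursors c1@6 c2@9, authorship ...11.22.....
Authorship (.=original, N=cursor N): . . . 1 1 . 2 2 . . . . .
Index 3: author = 1

Answer: cursor 1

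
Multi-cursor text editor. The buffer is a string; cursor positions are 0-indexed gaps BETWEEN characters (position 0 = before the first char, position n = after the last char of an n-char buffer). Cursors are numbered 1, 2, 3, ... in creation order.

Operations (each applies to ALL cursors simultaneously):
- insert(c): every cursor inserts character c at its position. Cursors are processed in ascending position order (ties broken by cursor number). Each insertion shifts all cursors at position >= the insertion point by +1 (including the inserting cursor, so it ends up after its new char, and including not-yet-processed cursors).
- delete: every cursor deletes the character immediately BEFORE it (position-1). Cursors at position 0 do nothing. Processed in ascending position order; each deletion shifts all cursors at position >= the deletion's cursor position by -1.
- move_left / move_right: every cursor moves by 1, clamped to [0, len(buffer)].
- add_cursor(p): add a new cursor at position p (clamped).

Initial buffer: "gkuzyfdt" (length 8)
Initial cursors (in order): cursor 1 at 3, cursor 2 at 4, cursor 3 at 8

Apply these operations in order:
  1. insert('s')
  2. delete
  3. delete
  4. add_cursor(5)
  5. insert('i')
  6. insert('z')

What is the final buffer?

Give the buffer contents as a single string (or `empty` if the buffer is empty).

Answer: gkiizzyfdiizz

Derivation:
After op 1 (insert('s')): buffer="gkuszsyfdts" (len 11), cursors c1@4 c2@6 c3@11, authorship ...1.2....3
After op 2 (delete): buffer="gkuzyfdt" (len 8), cursors c1@3 c2@4 c3@8, authorship ........
After op 3 (delete): buffer="gkyfd" (len 5), cursors c1@2 c2@2 c3@5, authorship .....
After op 4 (add_cursor(5)): buffer="gkyfd" (len 5), cursors c1@2 c2@2 c3@5 c4@5, authorship .....
After op 5 (insert('i')): buffer="gkiiyfdii" (len 9), cursors c1@4 c2@4 c3@9 c4@9, authorship ..12...34
After op 6 (insert('z')): buffer="gkiizzyfdiizz" (len 13), cursors c1@6 c2@6 c3@13 c4@13, authorship ..1212...3434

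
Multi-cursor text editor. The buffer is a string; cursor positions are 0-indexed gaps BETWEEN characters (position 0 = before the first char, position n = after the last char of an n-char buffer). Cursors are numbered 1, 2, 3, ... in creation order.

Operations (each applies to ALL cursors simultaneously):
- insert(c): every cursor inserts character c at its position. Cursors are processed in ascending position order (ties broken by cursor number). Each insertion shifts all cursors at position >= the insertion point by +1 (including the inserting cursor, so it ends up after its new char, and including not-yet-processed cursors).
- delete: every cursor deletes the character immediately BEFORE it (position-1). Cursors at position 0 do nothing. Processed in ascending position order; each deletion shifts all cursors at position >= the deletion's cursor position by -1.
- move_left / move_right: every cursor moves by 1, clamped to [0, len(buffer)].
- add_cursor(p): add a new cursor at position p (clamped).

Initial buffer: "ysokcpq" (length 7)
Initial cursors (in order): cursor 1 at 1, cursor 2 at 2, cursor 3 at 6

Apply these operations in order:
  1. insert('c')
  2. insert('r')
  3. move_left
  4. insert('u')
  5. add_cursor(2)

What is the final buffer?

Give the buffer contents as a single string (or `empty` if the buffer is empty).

Answer: ycurscurokcpcurq

Derivation:
After op 1 (insert('c')): buffer="ycscokcpcq" (len 10), cursors c1@2 c2@4 c3@9, authorship .1.2....3.
After op 2 (insert('r')): buffer="ycrscrokcpcrq" (len 13), cursors c1@3 c2@6 c3@12, authorship .11.22....33.
After op 3 (move_left): buffer="ycrscrokcpcrq" (len 13), cursors c1@2 c2@5 c3@11, authorship .11.22....33.
After op 4 (insert('u')): buffer="ycurscurokcpcurq" (len 16), cursors c1@3 c2@7 c3@14, authorship .111.222....333.
After op 5 (add_cursor(2)): buffer="ycurscurokcpcurq" (len 16), cursors c4@2 c1@3 c2@7 c3@14, authorship .111.222....333.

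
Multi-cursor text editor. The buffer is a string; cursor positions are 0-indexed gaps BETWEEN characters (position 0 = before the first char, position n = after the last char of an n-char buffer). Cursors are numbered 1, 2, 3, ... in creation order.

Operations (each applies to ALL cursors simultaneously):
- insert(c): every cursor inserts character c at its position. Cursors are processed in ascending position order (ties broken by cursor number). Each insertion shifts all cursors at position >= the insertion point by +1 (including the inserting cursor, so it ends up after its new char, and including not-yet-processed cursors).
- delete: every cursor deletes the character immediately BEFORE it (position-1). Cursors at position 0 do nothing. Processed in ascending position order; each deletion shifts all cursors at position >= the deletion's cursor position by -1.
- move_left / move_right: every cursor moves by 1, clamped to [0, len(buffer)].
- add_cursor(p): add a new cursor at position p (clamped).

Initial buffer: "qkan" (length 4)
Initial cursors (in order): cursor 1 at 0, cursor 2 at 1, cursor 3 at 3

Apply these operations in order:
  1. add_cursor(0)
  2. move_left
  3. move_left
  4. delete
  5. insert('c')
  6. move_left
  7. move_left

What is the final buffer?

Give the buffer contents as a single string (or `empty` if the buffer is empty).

After op 1 (add_cursor(0)): buffer="qkan" (len 4), cursors c1@0 c4@0 c2@1 c3@3, authorship ....
After op 2 (move_left): buffer="qkan" (len 4), cursors c1@0 c2@0 c4@0 c3@2, authorship ....
After op 3 (move_left): buffer="qkan" (len 4), cursors c1@0 c2@0 c4@0 c3@1, authorship ....
After op 4 (delete): buffer="kan" (len 3), cursors c1@0 c2@0 c3@0 c4@0, authorship ...
After op 5 (insert('c')): buffer="cccckan" (len 7), cursors c1@4 c2@4 c3@4 c4@4, authorship 1234...
After op 6 (move_left): buffer="cccckan" (len 7), cursors c1@3 c2@3 c3@3 c4@3, authorship 1234...
After op 7 (move_left): buffer="cccckan" (len 7), cursors c1@2 c2@2 c3@2 c4@2, authorship 1234...

Answer: cccckan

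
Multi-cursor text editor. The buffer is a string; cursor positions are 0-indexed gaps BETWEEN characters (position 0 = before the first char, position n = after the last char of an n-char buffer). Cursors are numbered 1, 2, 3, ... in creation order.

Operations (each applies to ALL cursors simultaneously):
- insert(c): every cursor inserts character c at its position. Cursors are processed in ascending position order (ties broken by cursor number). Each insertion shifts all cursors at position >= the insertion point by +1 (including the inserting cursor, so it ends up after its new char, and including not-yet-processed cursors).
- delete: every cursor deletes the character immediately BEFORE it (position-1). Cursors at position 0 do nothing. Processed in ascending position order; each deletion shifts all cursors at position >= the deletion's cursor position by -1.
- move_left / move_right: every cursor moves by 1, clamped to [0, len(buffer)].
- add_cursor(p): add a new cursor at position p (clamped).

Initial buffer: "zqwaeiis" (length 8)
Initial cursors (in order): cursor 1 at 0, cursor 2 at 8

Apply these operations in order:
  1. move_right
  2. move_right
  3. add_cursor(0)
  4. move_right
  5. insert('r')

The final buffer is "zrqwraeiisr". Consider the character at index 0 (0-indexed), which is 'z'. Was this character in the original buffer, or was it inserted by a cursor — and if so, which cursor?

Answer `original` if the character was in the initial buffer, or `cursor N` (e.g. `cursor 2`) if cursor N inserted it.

Answer: original

Derivation:
After op 1 (move_right): buffer="zqwaeiis" (len 8), cursors c1@1 c2@8, authorship ........
After op 2 (move_right): buffer="zqwaeiis" (len 8), cursors c1@2 c2@8, authorship ........
After op 3 (add_cursor(0)): buffer="zqwaeiis" (len 8), cursors c3@0 c1@2 c2@8, authorship ........
After op 4 (move_right): buffer="zqwaeiis" (len 8), cursors c3@1 c1@3 c2@8, authorship ........
After op 5 (insert('r')): buffer="zrqwraeiisr" (len 11), cursors c3@2 c1@5 c2@11, authorship .3..1.....2
Authorship (.=original, N=cursor N): . 3 . . 1 . . . . . 2
Index 0: author = original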